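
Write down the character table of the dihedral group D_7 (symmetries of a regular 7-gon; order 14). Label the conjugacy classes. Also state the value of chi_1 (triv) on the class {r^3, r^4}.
Conjugacy classes: {e} of size 1, {r^1, r^6} of size 2, {r^2, r^5} of size 2, {r^3, r^4} of size 2, {s, sr, ..., sr^6} of size 7.
Character table:
  irrep \ class              {e} (size 1)  {r^1, r^6} (size 2)  {r^2, r^5} (size 2)  {r^3, r^4} (size 2)  {s, sr, ..., sr^6} (size 7)
  chi_1 (triv)               1             1                    1                    1                    1                          
  chi_2 (sign: r->1, s->-1)  1             1                    1                    1                    -1                         
  chi_3 (2d, j=1)            2             2*cos(2*pi/7)        -2*cos(3*pi/7)       -2*cos(pi/7)         0                          
  chi_4 (2d, j=2)            2             -2*cos(3*pi/7)       -2*cos(pi/7)         2*cos(2*pi/7)        0                          
  chi_5 (2d, j=3)            2             -2*cos(pi/7)         2*cos(2*pi/7)        -2*cos(3*pi/7)       0                          

Spot check: chi_1 (triv) on {r^3, r^4} = 1.

Working: D_7 has order 2*7 = 14 with 5 conjugacy classes, hence 5 irreducibles. Sum of squared dims 1 + 1 + 4 + 4 + 4 = 14 = |G|. Linear characters come from the abelianisation; the 2-dimensional irreps have character r^k -> 2*cos(2*pi*j*k/7), reflections -> 0.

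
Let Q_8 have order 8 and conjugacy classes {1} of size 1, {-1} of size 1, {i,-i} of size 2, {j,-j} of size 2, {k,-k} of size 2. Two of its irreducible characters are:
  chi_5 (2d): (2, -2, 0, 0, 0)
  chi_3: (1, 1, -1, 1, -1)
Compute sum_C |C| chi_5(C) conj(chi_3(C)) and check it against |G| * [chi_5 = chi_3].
Sum = 0; so <chi_5, chi_3> = 0 (distinct irreducibles are orthogonal).

Proof sketch: Compute term by term over conjugacy classes (|C| * chi_5(C) * conj(chi_3(C))):
  1*(2)*conj(1) + 1*(-2)*conj(1) + 2*(0)*conj(-1) + 2*(0)*conj(1) + 2*(0)*conj(-1)
  = (2) + (-2) + (0) + (0) + (0)
  = 0.
Dividing by |G| = 8 gives 0/8 = 0, matching the row-orthogonality relation <chi_5, chi_3> = [chi_5 = chi_3].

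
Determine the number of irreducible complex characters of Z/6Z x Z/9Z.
54

Solution. The number of irreducible complex representations of a finite group equals its number of conjugacy classes. Z/6Z x Z/9Z is abelian of order 54, so every element is its own conjugacy class: 54 classes, so Z/6Z x Z/9Z (order 54) has exactly 54 irreducible complex representations.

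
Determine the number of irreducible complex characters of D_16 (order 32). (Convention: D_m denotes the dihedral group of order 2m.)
11

The number of irreducible complex representations of a finite group equals its number of conjugacy classes. D_16 has 11 conjugacy classes (n/2 + 3 for n even), so D_16 (order 32) has exactly 11 irreducible complex representations.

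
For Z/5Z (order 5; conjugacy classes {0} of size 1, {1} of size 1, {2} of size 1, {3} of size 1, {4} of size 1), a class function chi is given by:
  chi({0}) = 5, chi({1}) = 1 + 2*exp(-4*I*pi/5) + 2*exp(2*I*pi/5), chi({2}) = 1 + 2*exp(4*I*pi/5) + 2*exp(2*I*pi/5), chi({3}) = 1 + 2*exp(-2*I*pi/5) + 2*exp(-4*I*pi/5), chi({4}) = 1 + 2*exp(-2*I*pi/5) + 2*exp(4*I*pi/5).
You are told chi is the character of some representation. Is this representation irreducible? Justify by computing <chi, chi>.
Not irreducible (reducible): <chi, chi> = 9 > 1.

Solution. <chi, chi> = (1/|G|) sum_C |C| * |chi(C)|^2 = (1/5)[1*|5|^2 + 1*|1 + 2*exp(-4*I*pi/5) + 2*exp(2*I*pi/5)|^2 + 1*|1 + 2*exp(4*I*pi/5) + 2*exp(2*I*pi/5)|^2 + 1*|1 + 2*exp(-2*I*pi/5) + 2*exp(-4*I*pi/5)|^2 + 1*|1 + 2*exp(-2*I*pi/5) + 2*exp(4*I*pi/5)|^2]
  = (1/5)[(25) + (9 + 6*exp(-4*I*pi/5) + 2*exp(-2*I*pi/5) + 2*exp(2*I*pi/5) + 6*exp(4*I*pi/5)) + (9 + 6*exp(-2*I*pi/5) + 2*exp(-4*I*pi/5) + 2*exp(4*I*pi/5) + 6*exp(2*I*pi/5)) + (9 + 6*exp(-2*I*pi/5) + 2*exp(-4*I*pi/5) + 2*exp(4*I*pi/5) + 6*exp(2*I*pi/5)) + (9 + 6*exp(-4*I*pi/5) + 2*exp(-2*I*pi/5) + 2*exp(2*I*pi/5) + 6*exp(4*I*pi/5))] = 45/5 = 9.
(Exp terms are combined using exp(i*s)*conj(exp(i*t)) = exp(i*(s-t)), and sums of them are collapsed using the identity that for every m > 1 the m distinct m-th roots of unity sum to 0, e.g. 1 + exp(2*I*pi/3) + exp(-2*I*pi/3) = 0.)
A character is irreducible iff <chi, chi> = 1, so this representation is reducible.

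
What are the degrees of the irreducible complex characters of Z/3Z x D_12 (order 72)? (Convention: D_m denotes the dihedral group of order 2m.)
Dimensions: 1, 1, 1, 1, 1, 1, 1, 1, 1, 1, 1, 1, 2, 2, 2, 2, 2, 2, 2, 2, 2, 2, 2, 2, 2, 2, 2

Working: There are 27 irreducibles (= number of conjugacy classes). Their dimensions d_i satisfy sum d_i^2 = |G| = 72: 1 + 1 + 1 + 1 + 1 + 1 + 1 + 1 + 1 + 1 + 1 + 1 + 4 + 4 + 4 + 4 + 4 + 4 + 4 + 4 + 4 + 4 + 4 + 4 + 4 + 4 + 4 = 72. (For the product with Z/3Z: each of the 3 1-dim characters of Z/3Z tensors with each irrep of D_12, giving 3 copies of each D_12-dimension.)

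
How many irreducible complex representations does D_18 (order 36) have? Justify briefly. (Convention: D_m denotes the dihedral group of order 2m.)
12

Reasoning: The number of irreducible complex representations of a finite group equals its number of conjugacy classes. D_18 has 12 conjugacy classes (n/2 + 3 for n even), so D_18 (order 36) has exactly 12 irreducible complex representations.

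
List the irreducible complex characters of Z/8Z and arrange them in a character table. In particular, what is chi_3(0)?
Character table of Z/8Z (irreps indexed chi_0,...,chi_7 with chi_k(m) = zeta_8^(k*m), zeta_8 = exp(2*pi*i/8)):
  irrep \ class  {0} (size 1)  {1} (size 1)    {2} (size 1)  {3} (size 1)    {4} (size 1)  {5} (size 1)    {6} (size 1)  {7} (size 1)  
  chi_0          1             1               1             1               1             1               1             1             
  chi_1          1             exp(I*pi/4)     I             exp(3*I*pi/4)   -1            exp(-3*I*pi/4)  -I            exp(-I*pi/4)  
  chi_2          1             I               -1            -I              1             I               -1            -I            
  chi_3          1             exp(3*I*pi/4)   -I            exp(I*pi/4)     -1            exp(-I*pi/4)    I             exp(-3*I*pi/4)
  chi_4          1             -1              1             -1              1             -1              1             -1            
  chi_5          1             exp(-3*I*pi/4)  I             exp(-I*pi/4)    -1            exp(I*pi/4)     -I            exp(3*I*pi/4) 
  chi_6          1             -I              -1            I               1             -I              -1            I             
  chi_7          1             exp(-I*pi/4)    -I            exp(-3*I*pi/4)  -1            exp(3*I*pi/4)   I             exp(I*pi/4)   

Spot check: chi_3(0) = zeta_8^(3*0) = zeta_8^0 = 1.

Details: Z/8Z is abelian, so all 8 irreducible complex representations are 1-dimensional. They are given by chi_k(m) = zeta_8^(k*m) for k = 0,...,7. Row orthogonality: sum_m chi_k(m) conj(chi_l(m)) = 8 * [k = l].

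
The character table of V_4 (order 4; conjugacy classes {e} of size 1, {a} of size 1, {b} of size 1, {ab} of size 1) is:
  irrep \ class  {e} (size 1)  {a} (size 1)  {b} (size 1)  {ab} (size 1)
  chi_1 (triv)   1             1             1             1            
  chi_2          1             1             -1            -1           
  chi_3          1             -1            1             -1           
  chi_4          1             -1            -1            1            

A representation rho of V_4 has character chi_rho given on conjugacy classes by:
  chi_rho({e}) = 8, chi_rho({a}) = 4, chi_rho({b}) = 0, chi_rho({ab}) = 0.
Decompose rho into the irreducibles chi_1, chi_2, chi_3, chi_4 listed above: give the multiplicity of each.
Multiplicities: chi_1: 3, chi_2: 3, chi_3: 1, chi_4: 1.

Explanation: Use <chi_rho, chi> = (1/|G|) sum_C |C| * chi_rho(C) * conj(chi(C)) with |G| = 4 for each irreducible chi in the table:
  <chi_rho, chi_1> = (1/4)[1*(8)*conj(1) + 1*(4)*conj(1) + 1*(0)*conj(1) + 1*(0)*conj(1)]
      = (1/4)[(8) + (4) + (0) + (0)] = 12/4 = 3
  <chi_rho, chi_2> = (1/4)[1*(8)*conj(1) + 1*(4)*conj(1) + 1*(0)*conj(-1) + 1*(0)*conj(-1)]
      = (1/4)[(8) + (4) + (0) + (0)] = 12/4 = 3
  <chi_rho, chi_3> = (1/4)[1*(8)*conj(1) + 1*(4)*conj(-1) + 1*(0)*conj(1) + 1*(0)*conj(-1)]
      = (1/4)[(8) + (-4) + (0) + (0)] = 4/4 = 1
  <chi_rho, chi_4> = (1/4)[1*(8)*conj(1) + 1*(4)*conj(-1) + 1*(0)*conj(-1) + 1*(0)*conj(1)]
      = (1/4)[(8) + (-4) + (0) + (0)] = 4/4 = 1
Dimension check: dim(rho) = sum (mult * dim) = 3*1 + 3*1 + 1*1 + 1*1 = 8 = chi_rho(e) = 8.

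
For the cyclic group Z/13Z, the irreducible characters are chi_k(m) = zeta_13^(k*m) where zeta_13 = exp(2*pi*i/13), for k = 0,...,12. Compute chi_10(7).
chi_10(7) = zeta_13^70 = exp(10*I*pi/13)

Why: chi_10(7) = zeta_13^(10*7) = zeta_13^70. Since zeta_13^13 = 1, this equals zeta_13^5 = exp(2*pi*i*5/13) = exp(10*I*pi/13).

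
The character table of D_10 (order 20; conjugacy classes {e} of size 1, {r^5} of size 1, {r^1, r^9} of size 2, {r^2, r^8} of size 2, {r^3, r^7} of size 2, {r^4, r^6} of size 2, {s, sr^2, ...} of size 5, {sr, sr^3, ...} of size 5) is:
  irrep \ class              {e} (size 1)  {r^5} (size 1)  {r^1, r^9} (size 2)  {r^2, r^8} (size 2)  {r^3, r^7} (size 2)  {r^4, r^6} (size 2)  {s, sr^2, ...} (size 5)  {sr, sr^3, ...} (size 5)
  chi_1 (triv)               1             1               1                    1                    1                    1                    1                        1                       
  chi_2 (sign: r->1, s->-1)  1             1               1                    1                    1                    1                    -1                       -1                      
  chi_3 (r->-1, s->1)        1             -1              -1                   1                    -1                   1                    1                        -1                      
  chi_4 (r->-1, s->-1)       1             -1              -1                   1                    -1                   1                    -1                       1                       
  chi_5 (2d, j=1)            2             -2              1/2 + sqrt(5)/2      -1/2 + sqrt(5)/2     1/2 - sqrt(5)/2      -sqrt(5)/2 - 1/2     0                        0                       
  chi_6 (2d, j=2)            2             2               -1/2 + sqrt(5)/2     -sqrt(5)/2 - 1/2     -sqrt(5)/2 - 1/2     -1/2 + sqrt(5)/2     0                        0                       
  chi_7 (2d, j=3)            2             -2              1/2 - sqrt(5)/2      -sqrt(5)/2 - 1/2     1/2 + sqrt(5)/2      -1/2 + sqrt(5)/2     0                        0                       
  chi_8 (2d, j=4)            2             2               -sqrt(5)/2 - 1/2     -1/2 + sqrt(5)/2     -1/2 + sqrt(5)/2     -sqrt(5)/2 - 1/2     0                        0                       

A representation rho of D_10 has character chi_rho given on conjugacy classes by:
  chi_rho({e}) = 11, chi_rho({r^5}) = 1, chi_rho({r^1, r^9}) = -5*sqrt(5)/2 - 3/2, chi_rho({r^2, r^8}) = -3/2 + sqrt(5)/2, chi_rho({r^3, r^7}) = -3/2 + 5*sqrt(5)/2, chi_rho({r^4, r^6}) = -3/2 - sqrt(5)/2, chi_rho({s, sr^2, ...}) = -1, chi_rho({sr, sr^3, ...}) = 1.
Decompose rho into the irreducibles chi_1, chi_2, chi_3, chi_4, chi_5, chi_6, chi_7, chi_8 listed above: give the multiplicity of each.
Multiplicities: chi_1: 0, chi_2: 0, chi_3: 0, chi_4: 1, chi_5: 0, chi_6: 0, chi_7: 2, chi_8: 3.

Explanation: Use <chi_rho, chi> = (1/|G|) sum_C |C| * chi_rho(C) * conj(chi(C)) with |G| = 20 for each irreducible chi in the table:
  <chi_rho, chi_1> = (1/20)[1*(11)*conj(1) + 1*(1)*conj(1) + 2*(-5*sqrt(5)/2 - 3/2)*conj(1) + 2*(-3/2 + sqrt(5)/2)*conj(1) + 2*(-3/2 + 5*sqrt(5)/2)*conj(1) + 2*(-3/2 - sqrt(5)/2)*conj(1) + 5*(-1)*conj(1) + 5*(1)*conj(1)]
      = (1/20)[(11) + (1) + (-5*sqrt(5) - 3) + (-3 + sqrt(5)) + (-3 + 5*sqrt(5)) + (-3 - sqrt(5)) + (-5) + (5)] = 0/20 = 0
  <chi_rho, chi_2> = (1/20)[1*(11)*conj(1) + 1*(1)*conj(1) + 2*(-5*sqrt(5)/2 - 3/2)*conj(1) + 2*(-3/2 + sqrt(5)/2)*conj(1) + 2*(-3/2 + 5*sqrt(5)/2)*conj(1) + 2*(-3/2 - sqrt(5)/2)*conj(1) + 5*(-1)*conj(-1) + 5*(1)*conj(-1)]
      = (1/20)[(11) + (1) + (-5*sqrt(5) - 3) + (-3 + sqrt(5)) + (-3 + 5*sqrt(5)) + (-3 - sqrt(5)) + (5) + (-5)] = 0/20 = 0
  <chi_rho, chi_3> = (1/20)[1*(11)*conj(1) + 1*(1)*conj(-1) + 2*(-5*sqrt(5)/2 - 3/2)*conj(-1) + 2*(-3/2 + sqrt(5)/2)*conj(1) + 2*(-3/2 + 5*sqrt(5)/2)*conj(-1) + 2*(-3/2 - sqrt(5)/2)*conj(1) + 5*(-1)*conj(1) + 5*(1)*conj(-1)]
      = (1/20)[(11) + (-1) + (3 + 5*sqrt(5)) + (-3 + sqrt(5)) + (3 - 5*sqrt(5)) + (-3 - sqrt(5)) + (-5) + (-5)] = 0/20 = 0
  <chi_rho, chi_4> = (1/20)[1*(11)*conj(1) + 1*(1)*conj(-1) + 2*(-5*sqrt(5)/2 - 3/2)*conj(-1) + 2*(-3/2 + sqrt(5)/2)*conj(1) + 2*(-3/2 + 5*sqrt(5)/2)*conj(-1) + 2*(-3/2 - sqrt(5)/2)*conj(1) + 5*(-1)*conj(-1) + 5*(1)*conj(1)]
      = (1/20)[(11) + (-1) + (3 + 5*sqrt(5)) + (-3 + sqrt(5)) + (3 - 5*sqrt(5)) + (-3 - sqrt(5)) + (5) + (5)] = 20/20 = 1
  <chi_rho, chi_5> = (1/20)[1*(11)*conj(2) + 1*(1)*conj(-2) + 2*(-5*sqrt(5)/2 - 3/2)*conj(1/2 + sqrt(5)/2) + 2*(-3/2 + sqrt(5)/2)*conj(-1/2 + sqrt(5)/2) + 2*(-3/2 + 5*sqrt(5)/2)*conj(1/2 - sqrt(5)/2) + 2*(-3/2 - sqrt(5)/2)*conj(-sqrt(5)/2 - 1/2) + 5*(-1)*conj(0) + 5*(1)*conj(0)]
      = (1/20)[(22) + (-2) + (-14 - 4*sqrt(5)) + (4 - 2*sqrt(5)) + (-14 + 4*sqrt(5)) + (4 + 2*sqrt(5)) + (0) + (0)] = 0/20 = 0
  <chi_rho, chi_6> = (1/20)[1*(11)*conj(2) + 1*(1)*conj(2) + 2*(-5*sqrt(5)/2 - 3/2)*conj(-1/2 + sqrt(5)/2) + 2*(-3/2 + sqrt(5)/2)*conj(-sqrt(5)/2 - 1/2) + 2*(-3/2 + 5*sqrt(5)/2)*conj(-sqrt(5)/2 - 1/2) + 2*(-3/2 - sqrt(5)/2)*conj(-1/2 + sqrt(5)/2) + 5*(-1)*conj(0) + 5*(1)*conj(0)]
      = (1/20)[(22) + (2) + (-11 + sqrt(5)) + (-1 + sqrt(5)) + (-11 - sqrt(5)) + (-sqrt(5) - 1) + (0) + (0)] = 0/20 = 0
  <chi_rho, chi_7> = (1/20)[1*(11)*conj(2) + 1*(1)*conj(-2) + 2*(-5*sqrt(5)/2 - 3/2)*conj(1/2 - sqrt(5)/2) + 2*(-3/2 + sqrt(5)/2)*conj(-sqrt(5)/2 - 1/2) + 2*(-3/2 + 5*sqrt(5)/2)*conj(1/2 + sqrt(5)/2) + 2*(-3/2 - sqrt(5)/2)*conj(-1/2 + sqrt(5)/2) + 5*(-1)*conj(0) + 5*(1)*conj(0)]
      = (1/20)[(22) + (-2) + (11 - sqrt(5)) + (-1 + sqrt(5)) + (sqrt(5) + 11) + (-sqrt(5) - 1) + (0) + (0)] = 40/20 = 2
  <chi_rho, chi_8> = (1/20)[1*(11)*conj(2) + 1*(1)*conj(2) + 2*(-5*sqrt(5)/2 - 3/2)*conj(-sqrt(5)/2 - 1/2) + 2*(-3/2 + sqrt(5)/2)*conj(-1/2 + sqrt(5)/2) + 2*(-3/2 + 5*sqrt(5)/2)*conj(-1/2 + sqrt(5)/2) + 2*(-3/2 - sqrt(5)/2)*conj(-sqrt(5)/2 - 1/2) + 5*(-1)*conj(0) + 5*(1)*conj(0)]
      = (1/20)[(22) + (2) + (4*sqrt(5) + 14) + (4 - 2*sqrt(5)) + (14 - 4*sqrt(5)) + (4 + 2*sqrt(5)) + (0) + (0)] = 60/20 = 3
Dimension check: dim(rho) = sum (mult * dim) = 0*1 + 0*1 + 0*1 + 1*1 + 0*2 + 0*2 + 2*2 + 3*2 = 11 = chi_rho(e) = 11.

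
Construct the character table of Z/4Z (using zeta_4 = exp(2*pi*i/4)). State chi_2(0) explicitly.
Character table of Z/4Z (irreps indexed chi_0,...,chi_3 with chi_k(m) = zeta_4^(k*m), zeta_4 = exp(2*pi*i/4)):
  irrep \ class  {0} (size 1)  {1} (size 1)  {2} (size 1)  {3} (size 1)
  chi_0          1             1             1             1           
  chi_1          1             I             -1            -I          
  chi_2          1             -1            1             -1          
  chi_3          1             -I            -1            I           

Spot check: chi_2(0) = zeta_4^(2*0) = zeta_4^0 = 1.

Proof sketch: Z/4Z is abelian, so all 4 irreducible complex representations are 1-dimensional. They are given by chi_k(m) = zeta_4^(k*m) for k = 0,...,3. Row orthogonality: sum_m chi_k(m) conj(chi_l(m)) = 4 * [k = l].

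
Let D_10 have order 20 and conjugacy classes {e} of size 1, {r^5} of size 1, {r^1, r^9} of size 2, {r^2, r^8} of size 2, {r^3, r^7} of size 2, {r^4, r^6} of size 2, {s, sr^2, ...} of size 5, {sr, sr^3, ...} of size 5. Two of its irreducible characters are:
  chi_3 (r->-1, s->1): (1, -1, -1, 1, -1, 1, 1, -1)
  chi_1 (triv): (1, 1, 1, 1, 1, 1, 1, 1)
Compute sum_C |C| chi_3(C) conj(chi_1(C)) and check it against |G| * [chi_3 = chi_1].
Sum = 0; so <chi_3, chi_1> = 0 (distinct irreducibles are orthogonal).

Solution. Compute term by term over conjugacy classes (|C| * chi_3(C) * conj(chi_1(C))):
  1*(1)*conj(1) + 1*(-1)*conj(1) + 2*(-1)*conj(1) + 2*(1)*conj(1) + 2*(-1)*conj(1) + 2*(1)*conj(1) + 5*(1)*conj(1) + 5*(-1)*conj(1)
  = (1) + (-1) + (-2) + (2) + (-2) + (2) + (5) + (-5)
  = 0.
Dividing by |G| = 20 gives 0/20 = 0, matching the row-orthogonality relation <chi_3, chi_1> = [chi_3 = chi_1].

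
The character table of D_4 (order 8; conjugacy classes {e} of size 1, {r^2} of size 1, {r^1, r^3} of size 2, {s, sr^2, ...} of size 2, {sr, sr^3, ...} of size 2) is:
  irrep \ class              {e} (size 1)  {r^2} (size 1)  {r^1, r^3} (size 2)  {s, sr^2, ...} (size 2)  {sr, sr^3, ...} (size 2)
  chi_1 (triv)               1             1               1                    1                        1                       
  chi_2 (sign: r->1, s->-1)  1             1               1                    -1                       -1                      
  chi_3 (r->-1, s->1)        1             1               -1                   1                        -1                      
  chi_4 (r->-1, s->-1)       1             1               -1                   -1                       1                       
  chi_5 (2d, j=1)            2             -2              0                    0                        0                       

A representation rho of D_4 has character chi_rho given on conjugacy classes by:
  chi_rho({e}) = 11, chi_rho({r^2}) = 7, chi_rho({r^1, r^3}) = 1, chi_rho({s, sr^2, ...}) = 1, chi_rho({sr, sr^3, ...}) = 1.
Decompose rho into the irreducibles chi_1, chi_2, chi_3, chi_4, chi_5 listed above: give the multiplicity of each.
Multiplicities: chi_1: 3, chi_2: 2, chi_3: 2, chi_4: 2, chi_5: 1.

Argument: Use <chi_rho, chi> = (1/|G|) sum_C |C| * chi_rho(C) * conj(chi(C)) with |G| = 8 for each irreducible chi in the table:
  <chi_rho, chi_1> = (1/8)[1*(11)*conj(1) + 1*(7)*conj(1) + 2*(1)*conj(1) + 2*(1)*conj(1) + 2*(1)*conj(1)]
      = (1/8)[(11) + (7) + (2) + (2) + (2)] = 24/8 = 3
  <chi_rho, chi_2> = (1/8)[1*(11)*conj(1) + 1*(7)*conj(1) + 2*(1)*conj(1) + 2*(1)*conj(-1) + 2*(1)*conj(-1)]
      = (1/8)[(11) + (7) + (2) + (-2) + (-2)] = 16/8 = 2
  <chi_rho, chi_3> = (1/8)[1*(11)*conj(1) + 1*(7)*conj(1) + 2*(1)*conj(-1) + 2*(1)*conj(1) + 2*(1)*conj(-1)]
      = (1/8)[(11) + (7) + (-2) + (2) + (-2)] = 16/8 = 2
  <chi_rho, chi_4> = (1/8)[1*(11)*conj(1) + 1*(7)*conj(1) + 2*(1)*conj(-1) + 2*(1)*conj(-1) + 2*(1)*conj(1)]
      = (1/8)[(11) + (7) + (-2) + (-2) + (2)] = 16/8 = 2
  <chi_rho, chi_5> = (1/8)[1*(11)*conj(2) + 1*(7)*conj(-2) + 2*(1)*conj(0) + 2*(1)*conj(0) + 2*(1)*conj(0)]
      = (1/8)[(22) + (-14) + (0) + (0) + (0)] = 8/8 = 1
Dimension check: dim(rho) = sum (mult * dim) = 3*1 + 2*1 + 2*1 + 2*1 + 1*2 = 11 = chi_rho(e) = 11.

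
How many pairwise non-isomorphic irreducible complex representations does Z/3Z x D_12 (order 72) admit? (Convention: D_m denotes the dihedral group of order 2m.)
27

Why: The number of irreducible complex representations of a finite group equals its number of conjugacy classes. For a direct product, #classes(G x H) = #classes(G) * #classes(H). Z/3Z has 3 classes (abelian), D_12 has 9 classes, so 3 * 9 = 27, so Z/3Z x D_12 (order 72) has exactly 27 irreducible complex representations.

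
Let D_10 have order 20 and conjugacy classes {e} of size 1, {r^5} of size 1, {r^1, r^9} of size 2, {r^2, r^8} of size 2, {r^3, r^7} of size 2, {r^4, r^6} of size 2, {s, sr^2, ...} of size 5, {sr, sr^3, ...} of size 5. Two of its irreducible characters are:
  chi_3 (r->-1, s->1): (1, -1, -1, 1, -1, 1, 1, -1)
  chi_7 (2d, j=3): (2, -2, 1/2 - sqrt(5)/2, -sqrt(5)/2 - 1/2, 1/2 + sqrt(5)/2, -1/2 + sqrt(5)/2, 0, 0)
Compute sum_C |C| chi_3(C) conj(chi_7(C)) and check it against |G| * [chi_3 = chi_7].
Sum = 0; so <chi_3, chi_7> = 0 (distinct irreducibles are orthogonal).

Reasoning: Compute term by term over conjugacy classes (|C| * chi_3(C) * conj(chi_7(C))):
  1*(1)*conj(2) + 1*(-1)*conj(-2) + 2*(-1)*conj(1/2 - sqrt(5)/2) + 2*(1)*conj(-sqrt(5)/2 - 1/2) + 2*(-1)*conj(1/2 + sqrt(5)/2) + 2*(1)*conj(-1/2 + sqrt(5)/2) + 5*(1)*conj(0) + 5*(-1)*conj(0)
  = (2) + (2) + (-1 + sqrt(5)) + (-sqrt(5) - 1) + (-sqrt(5) - 1) + (-1 + sqrt(5)) + (0) + (0)
  = 0.
Dividing by |G| = 20 gives 0/20 = 0, matching the row-orthogonality relation <chi_3, chi_7> = [chi_3 = chi_7].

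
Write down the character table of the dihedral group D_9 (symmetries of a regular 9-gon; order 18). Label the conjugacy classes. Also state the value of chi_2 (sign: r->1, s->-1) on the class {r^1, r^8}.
Conjugacy classes: {e} of size 1, {r^1, r^8} of size 2, {r^2, r^7} of size 2, {r^3, r^6} of size 2, {r^4, r^5} of size 2, {s, sr, ..., sr^8} of size 9.
Character table:
  irrep \ class              {e} (size 1)  {r^1, r^8} (size 2)  {r^2, r^7} (size 2)  {r^3, r^6} (size 2)  {r^4, r^5} (size 2)  {s, sr, ..., sr^8} (size 9)
  chi_1 (triv)               1             1                    1                    1                    1                    1                          
  chi_2 (sign: r->1, s->-1)  1             1                    1                    1                    1                    -1                         
  chi_3 (2d, j=1)            2             2*cos(2*pi/9)        2*cos(4*pi/9)        -1                   -2*cos(pi/9)         0                          
  chi_4 (2d, j=2)            2             2*cos(4*pi/9)        -2*cos(pi/9)         -1                   2*cos(2*pi/9)        0                          
  chi_5 (2d, j=3)            2             -1                   -1                   2                    -1                   0                          
  chi_6 (2d, j=4)            2             -2*cos(pi/9)         2*cos(2*pi/9)        -1                   2*cos(4*pi/9)        0                          

Spot check: chi_2 (sign: r->1, s->-1) on {r^1, r^8} = 1.

Proof sketch: D_9 has order 2*9 = 18 with 6 conjugacy classes, hence 6 irreducibles. Sum of squared dims 1 + 1 + 4 + 4 + 4 + 4 = 18 = |G|. Linear characters come from the abelianisation; the 2-dimensional irreps have character r^k -> 2*cos(2*pi*j*k/9), reflections -> 0.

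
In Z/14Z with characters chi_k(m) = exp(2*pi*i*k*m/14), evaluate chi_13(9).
chi_13(9) = zeta_14^117 = exp(5*I*pi/7)

Details: chi_13(9) = zeta_14^(13*9) = zeta_14^117. Since zeta_14^14 = 1, this equals zeta_14^5 = exp(2*pi*i*5/14) = exp(5*I*pi/7).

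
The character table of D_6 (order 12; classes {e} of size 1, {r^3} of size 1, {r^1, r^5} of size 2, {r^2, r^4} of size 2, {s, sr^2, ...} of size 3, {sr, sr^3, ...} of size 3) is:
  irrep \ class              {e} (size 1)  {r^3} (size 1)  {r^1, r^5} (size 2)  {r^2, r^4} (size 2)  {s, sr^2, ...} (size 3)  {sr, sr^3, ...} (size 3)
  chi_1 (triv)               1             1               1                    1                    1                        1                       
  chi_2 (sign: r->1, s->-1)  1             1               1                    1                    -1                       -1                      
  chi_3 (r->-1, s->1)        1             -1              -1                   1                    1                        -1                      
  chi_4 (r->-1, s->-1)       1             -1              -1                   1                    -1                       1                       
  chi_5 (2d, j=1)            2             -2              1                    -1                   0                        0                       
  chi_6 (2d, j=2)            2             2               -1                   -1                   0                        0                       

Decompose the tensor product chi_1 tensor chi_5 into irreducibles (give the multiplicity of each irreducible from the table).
chi_1 tensor chi_5 = chi_5 (all other irreducibles have multiplicity 0).

Proof sketch: The character of a tensor product is the pointwise product (chi_1 * chi_5)(C) = chi_1(C) * chi_5(C):
  {e}: (1)*(2), {r^3}: (1)*(-2), {r^1, r^5}: (1)*(1), {r^2, r^4}: (1)*(-1), {s, sr^2, ...}: (1)*(0), {sr, sr^3, ...}: (1)*(0)
so (chi_1 * chi_5) takes values
  {e} -> 2, {r^3} -> -2, {r^1, r^5} -> 1, {r^2, r^4} -> -1, {s, sr^2, ...} -> 0, {sr, sr^3, ...} -> 0.
Now take the inner product of this character with each irreducible chi from the table, <chi_1*chi_5, chi> = (1/12) sum_C |C| (chi_1*chi_5)(C) conj(chi(C)):
  <chi_1*chi_5, chi_1> = (1/12)[1*(2)*conj(1) + 1*(-2)*conj(1) + 2*(1)*conj(1) + 2*(-1)*conj(1) + 3*(0)*conj(1) + 3*(0)*conj(1)]
      = (1/12)[(2) + (-2) + (2) + (-2) + (0) + (0)] = 0/12 = 0
  <chi_1*chi_5, chi_2> = (1/12)[1*(2)*conj(1) + 1*(-2)*conj(1) + 2*(1)*conj(1) + 2*(-1)*conj(1) + 3*(0)*conj(-1) + 3*(0)*conj(-1)]
      = (1/12)[(2) + (-2) + (2) + (-2) + (0) + (0)] = 0/12 = 0
  <chi_1*chi_5, chi_3> = (1/12)[1*(2)*conj(1) + 1*(-2)*conj(-1) + 2*(1)*conj(-1) + 2*(-1)*conj(1) + 3*(0)*conj(1) + 3*(0)*conj(-1)]
      = (1/12)[(2) + (2) + (-2) + (-2) + (0) + (0)] = 0/12 = 0
  <chi_1*chi_5, chi_4> = (1/12)[1*(2)*conj(1) + 1*(-2)*conj(-1) + 2*(1)*conj(-1) + 2*(-1)*conj(1) + 3*(0)*conj(-1) + 3*(0)*conj(1)]
      = (1/12)[(2) + (2) + (-2) + (-2) + (0) + (0)] = 0/12 = 0
  <chi_1*chi_5, chi_5> = (1/12)[1*(2)*conj(2) + 1*(-2)*conj(-2) + 2*(1)*conj(1) + 2*(-1)*conj(-1) + 3*(0)*conj(0) + 3*(0)*conj(0)]
      = (1/12)[(4) + (4) + (2) + (2) + (0) + (0)] = 12/12 = 1
  <chi_1*chi_5, chi_6> = (1/12)[1*(2)*conj(2) + 1*(-2)*conj(2) + 2*(1)*conj(-1) + 2*(-1)*conj(-1) + 3*(0)*conj(0) + 3*(0)*conj(0)]
      = (1/12)[(4) + (-4) + (-2) + (2) + (0) + (0)] = 0/12 = 0
Hence the multiplicities are chi_5: 1. Dimension check: dim(chi_1)*dim(chi_5) = 1*2 = 2 and sum (mult * dim) = 1*2 = 2.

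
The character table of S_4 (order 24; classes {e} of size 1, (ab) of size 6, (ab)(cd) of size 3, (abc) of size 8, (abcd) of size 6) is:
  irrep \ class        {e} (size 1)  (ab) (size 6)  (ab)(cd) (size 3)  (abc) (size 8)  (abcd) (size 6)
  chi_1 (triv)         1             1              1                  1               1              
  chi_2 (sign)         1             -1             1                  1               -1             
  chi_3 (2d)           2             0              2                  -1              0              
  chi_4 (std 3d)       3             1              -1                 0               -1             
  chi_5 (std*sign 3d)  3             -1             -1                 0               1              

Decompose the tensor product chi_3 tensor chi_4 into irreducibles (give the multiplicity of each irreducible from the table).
chi_3 tensor chi_4 = chi_4 + chi_5 (all other irreducibles have multiplicity 0).

Derivation: The character of a tensor product is the pointwise product (chi_3 * chi_4)(C) = chi_3(C) * chi_4(C):
  {e}: (2)*(3), (ab): (0)*(1), (ab)(cd): (2)*(-1), (abc): (-1)*(0), (abcd): (0)*(-1)
so (chi_3 * chi_4) takes values
  {e} -> 6, (ab) -> 0, (ab)(cd) -> -2, (abc) -> 0, (abcd) -> 0.
Now take the inner product of this character with each irreducible chi from the table, <chi_3*chi_4, chi> = (1/24) sum_C |C| (chi_3*chi_4)(C) conj(chi(C)):
  <chi_3*chi_4, chi_1> = (1/24)[1*(6)*conj(1) + 6*(0)*conj(1) + 3*(-2)*conj(1) + 8*(0)*conj(1) + 6*(0)*conj(1)]
      = (1/24)[(6) + (0) + (-6) + (0) + (0)] = 0/24 = 0
  <chi_3*chi_4, chi_2> = (1/24)[1*(6)*conj(1) + 6*(0)*conj(-1) + 3*(-2)*conj(1) + 8*(0)*conj(1) + 6*(0)*conj(-1)]
      = (1/24)[(6) + (0) + (-6) + (0) + (0)] = 0/24 = 0
  <chi_3*chi_4, chi_3> = (1/24)[1*(6)*conj(2) + 6*(0)*conj(0) + 3*(-2)*conj(2) + 8*(0)*conj(-1) + 6*(0)*conj(0)]
      = (1/24)[(12) + (0) + (-12) + (0) + (0)] = 0/24 = 0
  <chi_3*chi_4, chi_4> = (1/24)[1*(6)*conj(3) + 6*(0)*conj(1) + 3*(-2)*conj(-1) + 8*(0)*conj(0) + 6*(0)*conj(-1)]
      = (1/24)[(18) + (0) + (6) + (0) + (0)] = 24/24 = 1
  <chi_3*chi_4, chi_5> = (1/24)[1*(6)*conj(3) + 6*(0)*conj(-1) + 3*(-2)*conj(-1) + 8*(0)*conj(0) + 6*(0)*conj(1)]
      = (1/24)[(18) + (0) + (6) + (0) + (0)] = 24/24 = 1
Hence the multiplicities are chi_4: 1, chi_5: 1. Dimension check: dim(chi_3)*dim(chi_4) = 2*3 = 6 and sum (mult * dim) = 1*3 + 1*3 = 6.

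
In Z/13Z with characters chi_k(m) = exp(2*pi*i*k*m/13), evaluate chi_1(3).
chi_1(3) = zeta_13^3 = exp(6*I*pi/13)

Explanation: chi_1(3) = zeta_13^(1*3) = zeta_13^3. Since zeta_13^13 = 1, this equals zeta_13^3 = exp(2*pi*i*3/13) = exp(6*I*pi/13).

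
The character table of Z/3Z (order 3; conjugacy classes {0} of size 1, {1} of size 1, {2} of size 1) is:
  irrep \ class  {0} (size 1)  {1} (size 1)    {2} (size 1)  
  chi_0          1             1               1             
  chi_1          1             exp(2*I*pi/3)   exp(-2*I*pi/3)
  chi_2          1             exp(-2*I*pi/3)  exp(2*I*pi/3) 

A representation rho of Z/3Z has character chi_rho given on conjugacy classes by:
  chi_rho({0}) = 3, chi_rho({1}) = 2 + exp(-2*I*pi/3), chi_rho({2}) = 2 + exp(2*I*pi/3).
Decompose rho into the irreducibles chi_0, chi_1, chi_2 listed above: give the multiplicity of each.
Multiplicities: chi_0: 2, chi_1: 0, chi_2: 1.

Explanation: Use <chi_rho, chi> = (1/|G|) sum_C |C| * chi_rho(C) * conj(chi(C)) with |G| = 3 for each irreducible chi in the table:
  <chi_rho, chi_0> = (1/3)[1*(3)*conj(1) + 1*(2 + exp(-2*I*pi/3))*conj(1) + 1*(2 + exp(2*I*pi/3))*conj(1)]
      = (1/3)[(3) + (2 + exp(-2*I*pi/3)) + (2 + exp(2*I*pi/3))] = 6/3 = 2
  <chi_rho, chi_1> = (1/3)[1*(3)*conj(1) + 1*(2 + exp(-2*I*pi/3))*conj(exp(2*I*pi/3)) + 1*(2 + exp(2*I*pi/3))*conj(exp(-2*I*pi/3))]
      = (1/3)[(3) + (2*exp(-2*I*pi/3) + exp(2*I*pi/3)) + (exp(-2*I*pi/3) + 2*exp(2*I*pi/3))] = 0/3 = 0
  <chi_rho, chi_2> = (1/3)[1*(3)*conj(1) + 1*(2 + exp(-2*I*pi/3))*conj(exp(-2*I*pi/3)) + 1*(2 + exp(2*I*pi/3))*conj(exp(2*I*pi/3))]
      = (1/3)[(3) + (1 + 2*exp(2*I*pi/3)) + (1 + 2*exp(-2*I*pi/3))] = 3/3 = 1
(Exp terms are combined using exp(i*s)*conj(exp(i*t)) = exp(i*(s-t)), and sums of them are collapsed using the identity that for every m > 1 the m distinct m-th roots of unity sum to 0, e.g. 1 + exp(2*I*pi/3) + exp(-2*I*pi/3) = 0.)
Dimension check: dim(rho) = sum (mult * dim) = 2*1 + 0*1 + 1*1 = 3 = chi_rho(e) = 3.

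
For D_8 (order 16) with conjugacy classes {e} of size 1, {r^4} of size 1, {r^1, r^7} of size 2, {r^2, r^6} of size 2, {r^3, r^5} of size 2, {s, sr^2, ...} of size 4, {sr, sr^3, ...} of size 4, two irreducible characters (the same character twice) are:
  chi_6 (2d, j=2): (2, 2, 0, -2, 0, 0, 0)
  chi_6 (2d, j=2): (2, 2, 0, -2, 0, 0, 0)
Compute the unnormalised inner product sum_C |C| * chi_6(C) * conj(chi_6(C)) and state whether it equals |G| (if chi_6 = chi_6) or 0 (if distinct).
Sum = 16 = |G| = 16; so <chi_6, chi_6> = 1 (norm-1 confirms irreducibility).

Why: Compute term by term over conjugacy classes (|C| * chi_6(C) * conj(chi_6(C))):
  1*(2)*conj(2) + 1*(2)*conj(2) + 2*(0)*conj(0) + 2*(-2)*conj(-2) + 2*(0)*conj(0) + 4*(0)*conj(0) + 4*(0)*conj(0)
  = (4) + (4) + (0) + (8) + (0) + (0) + (0)
  = 16.
Dividing by |G| = 16 gives 16/16 = 1, matching the row-orthogonality relation <chi_6, chi_6> = [chi_6 = chi_6].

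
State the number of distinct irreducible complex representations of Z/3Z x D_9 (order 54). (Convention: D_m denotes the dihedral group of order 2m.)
18

Derivation: The number of irreducible complex representations of a finite group equals its number of conjugacy classes. For a direct product, #classes(G x H) = #classes(G) * #classes(H). Z/3Z has 3 classes (abelian), D_9 has 6 classes, so 3 * 6 = 18, so Z/3Z x D_9 (order 54) has exactly 18 irreducible complex representations.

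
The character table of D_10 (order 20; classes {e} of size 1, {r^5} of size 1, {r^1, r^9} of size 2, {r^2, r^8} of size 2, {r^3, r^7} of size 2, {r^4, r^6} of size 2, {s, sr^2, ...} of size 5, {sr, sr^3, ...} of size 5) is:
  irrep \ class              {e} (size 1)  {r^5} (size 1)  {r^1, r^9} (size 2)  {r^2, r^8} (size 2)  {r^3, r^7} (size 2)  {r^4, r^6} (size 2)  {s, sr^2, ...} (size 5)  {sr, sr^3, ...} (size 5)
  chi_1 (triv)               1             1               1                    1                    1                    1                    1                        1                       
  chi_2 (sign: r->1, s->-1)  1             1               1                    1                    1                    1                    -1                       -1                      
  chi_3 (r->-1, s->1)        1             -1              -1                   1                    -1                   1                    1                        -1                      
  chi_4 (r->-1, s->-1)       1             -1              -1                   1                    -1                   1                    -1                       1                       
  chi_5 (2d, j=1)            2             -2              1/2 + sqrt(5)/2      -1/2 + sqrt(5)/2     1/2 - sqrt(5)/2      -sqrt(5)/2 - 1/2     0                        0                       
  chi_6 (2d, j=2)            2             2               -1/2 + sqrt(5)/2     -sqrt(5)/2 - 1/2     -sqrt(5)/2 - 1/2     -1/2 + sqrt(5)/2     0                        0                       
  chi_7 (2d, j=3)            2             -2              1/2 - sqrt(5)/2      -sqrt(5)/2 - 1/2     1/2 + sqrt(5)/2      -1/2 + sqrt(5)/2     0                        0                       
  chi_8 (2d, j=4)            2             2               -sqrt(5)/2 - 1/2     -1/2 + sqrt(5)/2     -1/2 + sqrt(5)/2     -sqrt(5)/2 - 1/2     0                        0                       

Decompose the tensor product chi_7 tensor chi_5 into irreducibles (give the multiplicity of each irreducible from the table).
chi_7 tensor chi_5 = chi_6 + chi_8 (all other irreducibles have multiplicity 0).

Reasoning: The character of a tensor product is the pointwise product (chi_7 * chi_5)(C) = chi_7(C) * chi_5(C):
  {e}: (2)*(2), {r^5}: (-2)*(-2), {r^1, r^9}: (1/2 - sqrt(5)/2)*(1/2 + sqrt(5)/2), {r^2, r^8}: (-sqrt(5)/2 - 1/2)*(-1/2 + sqrt(5)/2), {r^3, r^7}: (1/2 + sqrt(5)/2)*(1/2 - sqrt(5)/2), {r^4, r^6}: (-1/2 + sqrt(5)/2)*(-sqrt(5)/2 - 1/2), {s, sr^2, ...}: (0)*(0), {sr, sr^3, ...}: (0)*(0)
so (chi_7 * chi_5) takes values
  {e} -> 4, {r^5} -> 4, {r^1, r^9} -> -1, {r^2, r^8} -> -1, {r^3, r^7} -> -1, {r^4, r^6} -> -1, {s, sr^2, ...} -> 0, {sr, sr^3, ...} -> 0.
Now take the inner product of this character with each irreducible chi from the table, <chi_7*chi_5, chi> = (1/20) sum_C |C| (chi_7*chi_5)(C) conj(chi(C)):
  <chi_7*chi_5, chi_1> = (1/20)[1*(4)*conj(1) + 1*(4)*conj(1) + 2*(-1)*conj(1) + 2*(-1)*conj(1) + 2*(-1)*conj(1) + 2*(-1)*conj(1) + 5*(0)*conj(1) + 5*(0)*conj(1)]
      = (1/20)[(4) + (4) + (-2) + (-2) + (-2) + (-2) + (0) + (0)] = 0/20 = 0
  <chi_7*chi_5, chi_2> = (1/20)[1*(4)*conj(1) + 1*(4)*conj(1) + 2*(-1)*conj(1) + 2*(-1)*conj(1) + 2*(-1)*conj(1) + 2*(-1)*conj(1) + 5*(0)*conj(-1) + 5*(0)*conj(-1)]
      = (1/20)[(4) + (4) + (-2) + (-2) + (-2) + (-2) + (0) + (0)] = 0/20 = 0
  <chi_7*chi_5, chi_3> = (1/20)[1*(4)*conj(1) + 1*(4)*conj(-1) + 2*(-1)*conj(-1) + 2*(-1)*conj(1) + 2*(-1)*conj(-1) + 2*(-1)*conj(1) + 5*(0)*conj(1) + 5*(0)*conj(-1)]
      = (1/20)[(4) + (-4) + (2) + (-2) + (2) + (-2) + (0) + (0)] = 0/20 = 0
  <chi_7*chi_5, chi_4> = (1/20)[1*(4)*conj(1) + 1*(4)*conj(-1) + 2*(-1)*conj(-1) + 2*(-1)*conj(1) + 2*(-1)*conj(-1) + 2*(-1)*conj(1) + 5*(0)*conj(-1) + 5*(0)*conj(1)]
      = (1/20)[(4) + (-4) + (2) + (-2) + (2) + (-2) + (0) + (0)] = 0/20 = 0
  <chi_7*chi_5, chi_5> = (1/20)[1*(4)*conj(2) + 1*(4)*conj(-2) + 2*(-1)*conj(1/2 + sqrt(5)/2) + 2*(-1)*conj(-1/2 + sqrt(5)/2) + 2*(-1)*conj(1/2 - sqrt(5)/2) + 2*(-1)*conj(-sqrt(5)/2 - 1/2) + 5*(0)*conj(0) + 5*(0)*conj(0)]
      = (1/20)[(8) + (-8) + (-sqrt(5) - 1) + (1 - sqrt(5)) + (-1 + sqrt(5)) + (1 + sqrt(5)) + (0) + (0)] = 0/20 = 0
  <chi_7*chi_5, chi_6> = (1/20)[1*(4)*conj(2) + 1*(4)*conj(2) + 2*(-1)*conj(-1/2 + sqrt(5)/2) + 2*(-1)*conj(-sqrt(5)/2 - 1/2) + 2*(-1)*conj(-sqrt(5)/2 - 1/2) + 2*(-1)*conj(-1/2 + sqrt(5)/2) + 5*(0)*conj(0) + 5*(0)*conj(0)]
      = (1/20)[(8) + (8) + (1 - sqrt(5)) + (1 + sqrt(5)) + (1 + sqrt(5)) + (1 - sqrt(5)) + (0) + (0)] = 20/20 = 1
  <chi_7*chi_5, chi_7> = (1/20)[1*(4)*conj(2) + 1*(4)*conj(-2) + 2*(-1)*conj(1/2 - sqrt(5)/2) + 2*(-1)*conj(-sqrt(5)/2 - 1/2) + 2*(-1)*conj(1/2 + sqrt(5)/2) + 2*(-1)*conj(-1/2 + sqrt(5)/2) + 5*(0)*conj(0) + 5*(0)*conj(0)]
      = (1/20)[(8) + (-8) + (-1 + sqrt(5)) + (1 + sqrt(5)) + (-sqrt(5) - 1) + (1 - sqrt(5)) + (0) + (0)] = 0/20 = 0
  <chi_7*chi_5, chi_8> = (1/20)[1*(4)*conj(2) + 1*(4)*conj(2) + 2*(-1)*conj(-sqrt(5)/2 - 1/2) + 2*(-1)*conj(-1/2 + sqrt(5)/2) + 2*(-1)*conj(-1/2 + sqrt(5)/2) + 2*(-1)*conj(-sqrt(5)/2 - 1/2) + 5*(0)*conj(0) + 5*(0)*conj(0)]
      = (1/20)[(8) + (8) + (1 + sqrt(5)) + (1 - sqrt(5)) + (1 - sqrt(5)) + (1 + sqrt(5)) + (0) + (0)] = 20/20 = 1
Hence the multiplicities are chi_6: 1, chi_8: 1. Dimension check: dim(chi_7)*dim(chi_5) = 2*2 = 4 and sum (mult * dim) = 1*2 + 1*2 = 4.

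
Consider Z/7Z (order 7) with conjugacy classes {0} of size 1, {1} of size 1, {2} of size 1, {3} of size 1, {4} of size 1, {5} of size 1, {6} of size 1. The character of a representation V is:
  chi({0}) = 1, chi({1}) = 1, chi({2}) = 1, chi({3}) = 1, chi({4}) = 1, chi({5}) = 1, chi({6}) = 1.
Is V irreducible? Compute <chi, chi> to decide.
Irreducible: <chi, chi> = 1.

Why: <chi, chi> = (1/|G|) sum_C |C| * |chi(C)|^2 = (1/7)[1*|1|^2 + 1*|1|^2 + 1*|1|^2 + 1*|1|^2 + 1*|1|^2 + 1*|1|^2 + 1*|1|^2]
  = (1/7)[(1) + (1) + (1) + (1) + (1) + (1) + (1)] = 7/7 = 1.
(Exp terms are combined using exp(i*s)*conj(exp(i*t)) = exp(i*(s-t)), and sums of them are collapsed using the identity that for every m > 1 the m distinct m-th roots of unity sum to 0, e.g. 1 + exp(2*I*pi/3) + exp(-2*I*pi/3) = 0.)
A character is irreducible iff <chi, chi> = 1, so this representation is irreducible.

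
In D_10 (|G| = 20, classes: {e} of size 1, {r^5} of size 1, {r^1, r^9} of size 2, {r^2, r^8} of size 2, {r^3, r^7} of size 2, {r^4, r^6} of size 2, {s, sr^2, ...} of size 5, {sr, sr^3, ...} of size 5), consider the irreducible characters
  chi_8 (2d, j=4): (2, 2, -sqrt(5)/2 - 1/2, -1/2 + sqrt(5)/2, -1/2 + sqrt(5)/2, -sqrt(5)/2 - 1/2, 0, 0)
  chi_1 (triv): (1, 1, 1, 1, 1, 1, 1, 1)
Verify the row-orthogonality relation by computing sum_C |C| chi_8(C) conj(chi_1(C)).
Sum = 0; so <chi_8, chi_1> = 0 (distinct irreducibles are orthogonal).

Solution. Compute term by term over conjugacy classes (|C| * chi_8(C) * conj(chi_1(C))):
  1*(2)*conj(1) + 1*(2)*conj(1) + 2*(-sqrt(5)/2 - 1/2)*conj(1) + 2*(-1/2 + sqrt(5)/2)*conj(1) + 2*(-1/2 + sqrt(5)/2)*conj(1) + 2*(-sqrt(5)/2 - 1/2)*conj(1) + 5*(0)*conj(1) + 5*(0)*conj(1)
  = (2) + (2) + (-sqrt(5) - 1) + (-1 + sqrt(5)) + (-1 + sqrt(5)) + (-sqrt(5) - 1) + (0) + (0)
  = 0.
Dividing by |G| = 20 gives 0/20 = 0, matching the row-orthogonality relation <chi_8, chi_1> = [chi_8 = chi_1].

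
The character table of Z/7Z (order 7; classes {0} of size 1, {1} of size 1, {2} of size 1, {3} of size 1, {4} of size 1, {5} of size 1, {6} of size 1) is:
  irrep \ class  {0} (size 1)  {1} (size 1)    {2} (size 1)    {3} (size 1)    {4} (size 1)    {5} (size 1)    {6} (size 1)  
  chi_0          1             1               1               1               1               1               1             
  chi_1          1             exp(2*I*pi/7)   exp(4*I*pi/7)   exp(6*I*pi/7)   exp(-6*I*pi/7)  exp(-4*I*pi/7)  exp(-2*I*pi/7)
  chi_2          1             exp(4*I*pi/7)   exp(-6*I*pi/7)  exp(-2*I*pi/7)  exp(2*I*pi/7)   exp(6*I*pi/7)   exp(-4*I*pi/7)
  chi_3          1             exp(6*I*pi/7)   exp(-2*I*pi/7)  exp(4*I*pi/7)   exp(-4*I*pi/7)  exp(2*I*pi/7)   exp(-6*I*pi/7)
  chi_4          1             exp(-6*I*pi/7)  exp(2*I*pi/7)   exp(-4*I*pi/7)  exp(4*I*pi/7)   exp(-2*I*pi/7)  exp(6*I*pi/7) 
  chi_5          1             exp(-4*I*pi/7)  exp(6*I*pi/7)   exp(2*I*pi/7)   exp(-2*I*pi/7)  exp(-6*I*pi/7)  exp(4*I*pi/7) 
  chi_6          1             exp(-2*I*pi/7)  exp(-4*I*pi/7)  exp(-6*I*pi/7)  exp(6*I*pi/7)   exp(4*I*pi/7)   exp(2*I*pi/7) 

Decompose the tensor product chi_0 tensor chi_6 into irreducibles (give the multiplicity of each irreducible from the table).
chi_0 tensor chi_6 = chi_6 (all other irreducibles have multiplicity 0).

Argument: The character of a tensor product is the pointwise product (chi_0 * chi_6)(C) = chi_0(C) * chi_6(C):
  {0}: (1)*(1), {1}: (1)*(exp(-2*I*pi/7)), {2}: (1)*(exp(-4*I*pi/7)), {3}: (1)*(exp(-6*I*pi/7)), {4}: (1)*(exp(6*I*pi/7)), {5}: (1)*(exp(4*I*pi/7)), {6}: (1)*(exp(2*I*pi/7))
so (chi_0 * chi_6) takes values
  {0} -> 1, {1} -> exp(-2*I*pi/7), {2} -> exp(-4*I*pi/7), {3} -> exp(-6*I*pi/7), {4} -> exp(6*I*pi/7), {5} -> exp(4*I*pi/7), {6} -> exp(2*I*pi/7).
Now take the inner product of this character with each irreducible chi from the table, <chi_0*chi_6, chi> = (1/7) sum_C |C| (chi_0*chi_6)(C) conj(chi(C)):
  <chi_0*chi_6, chi_0> = (1/7)[1*(1)*conj(1) + 1*(exp(-2*I*pi/7))*conj(1) + 1*(exp(-4*I*pi/7))*conj(1) + 1*(exp(-6*I*pi/7))*conj(1) + 1*(exp(6*I*pi/7))*conj(1) + 1*(exp(4*I*pi/7))*conj(1) + 1*(exp(2*I*pi/7))*conj(1)]
      = (1/7)[(1) + (exp(-2*I*pi/7)) + (exp(-4*I*pi/7)) + (exp(-6*I*pi/7)) + (exp(6*I*pi/7)) + (exp(4*I*pi/7)) + (exp(2*I*pi/7))] = 0/7 = 0
  <chi_0*chi_6, chi_1> = (1/7)[1*(1)*conj(1) + 1*(exp(-2*I*pi/7))*conj(exp(2*I*pi/7)) + 1*(exp(-4*I*pi/7))*conj(exp(4*I*pi/7)) + 1*(exp(-6*I*pi/7))*conj(exp(6*I*pi/7)) + 1*(exp(6*I*pi/7))*conj(exp(-6*I*pi/7)) + 1*(exp(4*I*pi/7))*conj(exp(-4*I*pi/7)) + 1*(exp(2*I*pi/7))*conj(exp(-2*I*pi/7))]
      = (1/7)[(1) + (exp(-4*I*pi/7)) + (exp(6*I*pi/7)) + (exp(2*I*pi/7)) + (exp(-2*I*pi/7)) + (exp(-6*I*pi/7)) + (exp(4*I*pi/7))] = 0/7 = 0
  <chi_0*chi_6, chi_2> = (1/7)[1*(1)*conj(1) + 1*(exp(-2*I*pi/7))*conj(exp(4*I*pi/7)) + 1*(exp(-4*I*pi/7))*conj(exp(-6*I*pi/7)) + 1*(exp(-6*I*pi/7))*conj(exp(-2*I*pi/7)) + 1*(exp(6*I*pi/7))*conj(exp(2*I*pi/7)) + 1*(exp(4*I*pi/7))*conj(exp(6*I*pi/7)) + 1*(exp(2*I*pi/7))*conj(exp(-4*I*pi/7))]
      = (1/7)[(1) + (exp(-6*I*pi/7)) + (exp(2*I*pi/7)) + (exp(-4*I*pi/7)) + (exp(4*I*pi/7)) + (exp(-2*I*pi/7)) + (exp(6*I*pi/7))] = 0/7 = 0
  <chi_0*chi_6, chi_3> = (1/7)[1*(1)*conj(1) + 1*(exp(-2*I*pi/7))*conj(exp(6*I*pi/7)) + 1*(exp(-4*I*pi/7))*conj(exp(-2*I*pi/7)) + 1*(exp(-6*I*pi/7))*conj(exp(4*I*pi/7)) + 1*(exp(6*I*pi/7))*conj(exp(-4*I*pi/7)) + 1*(exp(4*I*pi/7))*conj(exp(2*I*pi/7)) + 1*(exp(2*I*pi/7))*conj(exp(-6*I*pi/7))]
      = (1/7)[(1) + (exp(6*I*pi/7)) + (exp(-2*I*pi/7)) + (exp(4*I*pi/7)) + (exp(-4*I*pi/7)) + (exp(2*I*pi/7)) + (exp(-6*I*pi/7))] = 0/7 = 0
  <chi_0*chi_6, chi_4> = (1/7)[1*(1)*conj(1) + 1*(exp(-2*I*pi/7))*conj(exp(-6*I*pi/7)) + 1*(exp(-4*I*pi/7))*conj(exp(2*I*pi/7)) + 1*(exp(-6*I*pi/7))*conj(exp(-4*I*pi/7)) + 1*(exp(6*I*pi/7))*conj(exp(4*I*pi/7)) + 1*(exp(4*I*pi/7))*conj(exp(-2*I*pi/7)) + 1*(exp(2*I*pi/7))*conj(exp(6*I*pi/7))]
      = (1/7)[(1) + (exp(4*I*pi/7)) + (exp(-6*I*pi/7)) + (exp(-2*I*pi/7)) + (exp(2*I*pi/7)) + (exp(6*I*pi/7)) + (exp(-4*I*pi/7))] = 0/7 = 0
  <chi_0*chi_6, chi_5> = (1/7)[1*(1)*conj(1) + 1*(exp(-2*I*pi/7))*conj(exp(-4*I*pi/7)) + 1*(exp(-4*I*pi/7))*conj(exp(6*I*pi/7)) + 1*(exp(-6*I*pi/7))*conj(exp(2*I*pi/7)) + 1*(exp(6*I*pi/7))*conj(exp(-2*I*pi/7)) + 1*(exp(4*I*pi/7))*conj(exp(-6*I*pi/7)) + 1*(exp(2*I*pi/7))*conj(exp(4*I*pi/7))]
      = (1/7)[(1) + (exp(2*I*pi/7)) + (exp(4*I*pi/7)) + (exp(6*I*pi/7)) + (exp(-6*I*pi/7)) + (exp(-4*I*pi/7)) + (exp(-2*I*pi/7))] = 0/7 = 0
  <chi_0*chi_6, chi_6> = (1/7)[1*(1)*conj(1) + 1*(exp(-2*I*pi/7))*conj(exp(-2*I*pi/7)) + 1*(exp(-4*I*pi/7))*conj(exp(-4*I*pi/7)) + 1*(exp(-6*I*pi/7))*conj(exp(-6*I*pi/7)) + 1*(exp(6*I*pi/7))*conj(exp(6*I*pi/7)) + 1*(exp(4*I*pi/7))*conj(exp(4*I*pi/7)) + 1*(exp(2*I*pi/7))*conj(exp(2*I*pi/7))]
      = (1/7)[(1) + (1) + (1) + (1) + (1) + (1) + (1)] = 7/7 = 1
(Exp terms are combined using exp(i*s)*conj(exp(i*t)) = exp(i*(s-t)), and sums of them are collapsed using the identity that for every m > 1 the m distinct m-th roots of unity sum to 0, e.g. 1 + exp(2*I*pi/3) + exp(-2*I*pi/3) = 0.)
Hence the multiplicities are chi_6: 1. Dimension check: dim(chi_0)*dim(chi_6) = 1*1 = 1 and sum (mult * dim) = 1*1 = 1.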